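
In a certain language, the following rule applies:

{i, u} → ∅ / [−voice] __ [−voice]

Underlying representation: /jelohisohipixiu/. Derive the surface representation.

jelohsohpxiu

/i/ is a high vowel flanked by voiceless consonants /h/ and /s/, so it deletes.
/i/ is a high vowel flanked by voiceless consonants /h/ and /p/, so it deletes.
/i/ is a high vowel flanked by voiceless consonants /p/ and /x/, so it deletes.
The other instances of /i/, /u/ do not occur in the required environment and remain unchanged.
Surface form: [jelohsohpxiu].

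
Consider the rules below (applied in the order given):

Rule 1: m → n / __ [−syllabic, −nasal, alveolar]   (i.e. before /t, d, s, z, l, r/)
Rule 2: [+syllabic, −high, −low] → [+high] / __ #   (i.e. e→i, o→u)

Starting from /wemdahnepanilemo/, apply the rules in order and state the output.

wendahnepanilemu

Rule 1 (nasal place assimilation): /m/ precedes the alveolar consonant /d/, so it assimilates in place to [n]. /wemdahnepanilemo/ → wendahnepanilemo.
Rule 2 (final vowel raising): /o/ is a mid vowel in word-final position, so it raises to [u]. /wendahnepanilemo/ → wendahnepanilemu.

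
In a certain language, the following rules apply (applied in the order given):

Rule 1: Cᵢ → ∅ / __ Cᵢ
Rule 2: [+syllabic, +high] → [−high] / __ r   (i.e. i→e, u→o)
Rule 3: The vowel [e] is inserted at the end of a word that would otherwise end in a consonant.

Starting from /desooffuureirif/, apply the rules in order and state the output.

Rule 1 (degemination): /ff/ is a geminate; the first /f/ deletes. /desooffuureirif/ → desoofuureirif.
Rule 2 (pre-rhotic lowering): /u/ is a high vowel immediately before /r/, so it lowers to [o]. /i/ is a high vowel immediately before /r/, so it lowers to [e]. /desoofuureirif/ → desoofuoreerif.
Rule 3 (final e-epenthesis): the form ends in the consonant /f/, so [e] is inserted word-finally. /desoofuoreerif/ → desoofuoreerife.

desoofuoreerife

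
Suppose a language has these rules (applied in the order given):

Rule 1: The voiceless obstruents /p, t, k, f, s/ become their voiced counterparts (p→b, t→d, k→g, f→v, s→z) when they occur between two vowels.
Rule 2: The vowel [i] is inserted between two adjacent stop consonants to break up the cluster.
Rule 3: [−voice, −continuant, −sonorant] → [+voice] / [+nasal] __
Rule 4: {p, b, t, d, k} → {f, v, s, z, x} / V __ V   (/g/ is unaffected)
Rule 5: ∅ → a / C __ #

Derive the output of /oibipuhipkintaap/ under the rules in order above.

oivivuhifixindaapa

Rule 1 (intervocalic voicing): /p/ is a voiceless obstruent between vowels /i/ and /u/, so it voices to [b]. /oibipuhipkintaap/ → oibibuhipkintaap.
Rule 2 (stop-cluster i-epenthesis): /p/ and /k/ form a stop–stop cluster, so [i] is inserted between them. /oibibuhipkintaap/ → oibibuhipikintaap.
Rule 3 (post-nasal voicing): /t/ is a voiceless stop immediately after the nasal /n/, so it voices to [d]. /oibibuhipikintaap/ → oibibuhipikindaap.
Rule 4 (intervocalic spirantization): /b/ is a stop between vowels /i/ and /i/, so it spirantizes to the fricative [v]. /b/ is a stop between vowels /i/ and /u/, so it spirantizes to the fricative [v]. /p/ is a stop between vowels /i/ and /i/, so it spirantizes to the fricative [f]. /k/ is a stop between vowels /i/ and /i/, so it spirantizes to the fricative [x]. /oibibuhipikindaap/ → oivivuhifixindaap.
Rule 5 (final a-epenthesis): the form ends in the consonant /p/, so [a] is inserted word-finally. /oivivuhifixindaap/ → oivivuhifixindaapa.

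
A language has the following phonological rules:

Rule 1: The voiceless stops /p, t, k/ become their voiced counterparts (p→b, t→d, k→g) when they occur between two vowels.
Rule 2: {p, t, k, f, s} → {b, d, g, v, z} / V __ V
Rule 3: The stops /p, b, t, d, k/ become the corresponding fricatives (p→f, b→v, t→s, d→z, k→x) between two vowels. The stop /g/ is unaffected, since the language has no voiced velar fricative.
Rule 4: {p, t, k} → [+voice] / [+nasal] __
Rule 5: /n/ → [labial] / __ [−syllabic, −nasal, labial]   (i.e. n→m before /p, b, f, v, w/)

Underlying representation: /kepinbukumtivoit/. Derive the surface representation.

kevimbugumdivoit

Rule 1 (intervocalic voicing): /p/ is a voiceless stop between vowels /e/ and /i/, so it voices to [b]. /k/ is a voiceless stop between vowels /u/ and /u/, so it voices to [g]. /kepinbukumtivoit/ → kebinbugumtivoit.
Rule 2 (intervocalic voicing): no segment meets the environment; /kebinbugumtivoit/ is unchanged.
Rule 3 (intervocalic spirantization): /b/ is a stop between vowels /e/ and /i/, so it spirantizes to the fricative [v]. /kebinbugumtivoit/ → kevinbugumtivoit.
Rule 4 (post-nasal voicing): /t/ is a voiceless stop immediately after the nasal /m/, so it voices to [d]. /kevinbugumtivoit/ → kevinbugumdivoit.
Rule 5 (nasal place assimilation): /n/ precedes the labial consonant /b/, so it assimilates in place to [m]. /kevinbugumdivoit/ → kevimbugumdivoit.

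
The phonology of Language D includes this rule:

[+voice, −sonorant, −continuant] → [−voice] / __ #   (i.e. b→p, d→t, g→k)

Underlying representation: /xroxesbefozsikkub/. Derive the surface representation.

xroxesbefozsikkup

/b/ is a voiced stop in word-final position, so it devoices to [p].
Surface form: [xroxesbefozsikkup].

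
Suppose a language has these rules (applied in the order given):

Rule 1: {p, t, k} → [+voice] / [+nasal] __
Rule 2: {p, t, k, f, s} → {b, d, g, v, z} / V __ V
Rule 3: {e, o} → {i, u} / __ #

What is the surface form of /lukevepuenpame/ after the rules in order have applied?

lugevebuenbami

Rule 1 (post-nasal voicing): /p/ is a voiceless stop immediately after the nasal /n/, so it voices to [b]. /lukevepuenpame/ → lukevepuenbame.
Rule 2 (intervocalic voicing): /k/ is a voiceless obstruent between vowels /u/ and /e/, so it voices to [g]. /p/ is a voiceless obstruent between vowels /e/ and /u/, so it voices to [b]. /lukevepuenbame/ → lugevebuenbame.
Rule 3 (final vowel raising): /e/ is a mid vowel in word-final position, so it raises to [i]. /lugevebuenbame/ → lugevebuenbami.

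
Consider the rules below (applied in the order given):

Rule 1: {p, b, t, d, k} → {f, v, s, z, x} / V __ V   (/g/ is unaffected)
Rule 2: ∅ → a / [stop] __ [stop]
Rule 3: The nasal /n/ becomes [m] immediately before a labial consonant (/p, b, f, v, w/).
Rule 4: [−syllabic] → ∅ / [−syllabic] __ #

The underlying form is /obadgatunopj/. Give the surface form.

ovadagasunop

Rule 1 (intervocalic spirantization): /b/ is a stop between vowels /o/ and /a/, so it spirantizes to the fricative [v]. /t/ is a stop between vowels /a/ and /u/, so it spirantizes to the fricative [s]. /obadgatunopj/ → ovadgasunopj.
Rule 2 (stop-cluster a-epenthesis): /d/ and /g/ form a stop–stop cluster, so [a] is inserted between them. /ovadgasunopj/ → ovadagasunopj.
Rule 3 (nasal place assimilation): no segment meets the environment; /ovadagasunopj/ is unchanged.
Rule 4 (final cluster simplification): /j/ is the second consonant of a word-final cluster /pj/, so it deletes. /ovadagasunopj/ → ovadagasunop.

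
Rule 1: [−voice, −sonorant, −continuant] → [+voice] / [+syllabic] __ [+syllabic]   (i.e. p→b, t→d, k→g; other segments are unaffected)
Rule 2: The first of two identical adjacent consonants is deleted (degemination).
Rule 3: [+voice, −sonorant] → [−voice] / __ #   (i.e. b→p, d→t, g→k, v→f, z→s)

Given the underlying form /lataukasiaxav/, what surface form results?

ladaugasiaxaf

Rule 1 (intervocalic voicing): /t/ is a voiceless stop between vowels /a/ and /a/, so it voices to [d]. /k/ is a voiceless stop between vowels /u/ and /a/, so it voices to [g]. /lataukasiaxav/ → ladaugasiaxav.
Rule 2 (degemination): no segment meets the environment; /ladaugasiaxav/ is unchanged.
Rule 3 (final devoicing): /v/ is a voiced obstruent in word-final position, so it devoices to [f]. /ladaugasiaxav/ → ladaugasiaxaf.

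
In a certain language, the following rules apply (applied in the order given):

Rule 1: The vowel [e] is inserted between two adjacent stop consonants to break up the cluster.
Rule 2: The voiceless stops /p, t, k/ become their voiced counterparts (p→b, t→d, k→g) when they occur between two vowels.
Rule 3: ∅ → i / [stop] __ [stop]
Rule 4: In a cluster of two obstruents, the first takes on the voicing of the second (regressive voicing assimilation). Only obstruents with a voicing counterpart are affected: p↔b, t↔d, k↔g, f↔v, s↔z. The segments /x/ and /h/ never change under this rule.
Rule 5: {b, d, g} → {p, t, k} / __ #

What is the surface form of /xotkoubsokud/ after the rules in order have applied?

Rule 1 (stop-cluster e-epenthesis): /t/ and /k/ form a stop–stop cluster, so [e] is inserted between them. /xotkoubsokud/ → xotekoubsokud.
Rule 2 (intervocalic voicing): /t/ is a voiceless stop between vowels /o/ and /e/, so it voices to [d]. /k/ is a voiceless stop between vowels /e/ and /o/, so it voices to [g]. /k/ is a voiceless stop between vowels /o/ and /u/, so it voices to [g]. /xotekoubsokud/ → xodegoubsogud.
Rule 3 (stop-cluster i-epenthesis): no segment meets the environment; /xodegoubsogud/ is unchanged.
Rule 4 (regressive voicing assimilation): /b/ precedes the voiceless obstruent /s/, so it devoices to [p] by assimilation. /xodegoubsogud/ → xodegoupsogud.
Rule 5 (final devoicing): /d/ is a voiced stop in word-final position, so it devoices to [t]. /xodegoupsogud/ → xodegoupsogut.

xodegoupsogut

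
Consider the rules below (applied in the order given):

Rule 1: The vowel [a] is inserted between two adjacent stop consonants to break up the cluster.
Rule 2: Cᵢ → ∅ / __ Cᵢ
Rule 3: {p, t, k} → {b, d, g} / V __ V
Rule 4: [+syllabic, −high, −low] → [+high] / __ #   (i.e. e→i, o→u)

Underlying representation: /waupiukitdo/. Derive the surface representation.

Rule 1 (stop-cluster a-epenthesis): /t/ and /d/ form a stop–stop cluster, so [a] is inserted between them. /waupiukitdo/ → waupiukitado.
Rule 2 (degemination): no segment meets the environment; /waupiukitado/ is unchanged.
Rule 3 (intervocalic voicing): /p/ is a voiceless stop between vowels /u/ and /i/, so it voices to [b]. /k/ is a voiceless stop between vowels /u/ and /i/, so it voices to [g]. /t/ is a voiceless stop between vowels /i/ and /a/, so it voices to [d]. /waupiukitado/ → waubiugidado.
Rule 4 (final vowel raising): /o/ is a mid vowel in word-final position, so it raises to [u]. /waubiugidado/ → waubiugidadu.

waubiugidadu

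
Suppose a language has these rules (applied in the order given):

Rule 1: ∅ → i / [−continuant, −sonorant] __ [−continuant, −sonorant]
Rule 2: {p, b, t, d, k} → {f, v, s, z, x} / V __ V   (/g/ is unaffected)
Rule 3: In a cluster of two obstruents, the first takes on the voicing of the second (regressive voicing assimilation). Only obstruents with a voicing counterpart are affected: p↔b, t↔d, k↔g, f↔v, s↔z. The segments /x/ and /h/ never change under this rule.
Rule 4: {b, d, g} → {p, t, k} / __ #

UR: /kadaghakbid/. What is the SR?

kazakhaxivit

Rule 1 (stop-cluster i-epenthesis): /k/ and /b/ form a stop–stop cluster, so [i] is inserted between them. /kadaghakbid/ → kadaghakibid.
Rule 2 (intervocalic spirantization): /d/ is a stop between vowels /a/ and /a/, so it spirantizes to the fricative [z]. /k/ is a stop between vowels /a/ and /i/, so it spirantizes to the fricative [x]. /b/ is a stop between vowels /i/ and /i/, so it spirantizes to the fricative [v]. /kadaghakibid/ → kazaghaxivid.
Rule 3 (regressive voicing assimilation): /g/ precedes the voiceless obstruent /h/, so it devoices to [k] by assimilation. /kazaghaxivid/ → kazakhaxivid.
Rule 4 (final devoicing): /d/ is a voiced stop in word-final position, so it devoices to [t]. /kazakhaxivid/ → kazakhaxivit.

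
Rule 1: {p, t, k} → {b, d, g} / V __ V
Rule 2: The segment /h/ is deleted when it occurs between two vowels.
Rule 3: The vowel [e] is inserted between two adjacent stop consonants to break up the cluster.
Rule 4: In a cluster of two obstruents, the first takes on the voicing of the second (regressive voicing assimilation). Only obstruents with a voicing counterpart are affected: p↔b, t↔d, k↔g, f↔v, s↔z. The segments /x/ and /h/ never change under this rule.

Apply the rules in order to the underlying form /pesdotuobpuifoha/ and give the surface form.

pezdoduobepuifoa

Rule 1 (intervocalic voicing): /t/ is a voiceless stop between vowels /o/ and /u/, so it voices to [d]. /pesdotuobpuifoha/ → pesdoduobpuifoha.
Rule 2 (intervocalic h-deletion): /h/ occurs between vowels /o/ and /a/, so it deletes. /pesdoduobpuifoha/ → pesdoduobpuifoa.
Rule 3 (stop-cluster e-epenthesis): /b/ and /p/ form a stop–stop cluster, so [e] is inserted between them. /pesdoduobpuifoa/ → pesdoduobepuifoa.
Rule 4 (regressive voicing assimilation): /s/ precedes the voiced obstruent /d/, so it voices to [z] by assimilation. /pesdoduobepuifoa/ → pezdoduobepuifoa.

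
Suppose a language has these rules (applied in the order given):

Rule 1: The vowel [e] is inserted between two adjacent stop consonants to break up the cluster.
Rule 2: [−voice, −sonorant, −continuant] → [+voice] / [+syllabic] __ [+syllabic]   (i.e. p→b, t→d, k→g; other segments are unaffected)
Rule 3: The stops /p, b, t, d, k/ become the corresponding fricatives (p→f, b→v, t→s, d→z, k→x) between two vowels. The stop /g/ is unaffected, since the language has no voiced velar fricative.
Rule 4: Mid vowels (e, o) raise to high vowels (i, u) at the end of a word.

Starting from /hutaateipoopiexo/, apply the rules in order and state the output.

huzaazeivooviexu

Rule 1 (stop-cluster e-epenthesis): no segment meets the environment; /hutaateipoopiexo/ is unchanged.
Rule 2 (intervocalic voicing): /t/ is a voiceless stop between vowels /u/ and /a/, so it voices to [d]. /t/ is a voiceless stop between vowels /a/ and /e/, so it voices to [d]. /p/ is a voiceless stop between vowels /i/ and /o/, so it voices to [b]. /p/ is a voiceless stop between vowels /o/ and /i/, so it voices to [b]. /hutaateipoopiexo/ → hudaadeiboobiexo.
Rule 3 (intervocalic spirantization): /d/ is a stop between vowels /u/ and /a/, so it spirantizes to the fricative [z]. /d/ is a stop between vowels /a/ and /e/, so it spirantizes to the fricative [z]. /b/ is a stop between vowels /i/ and /o/, so it spirantizes to the fricative [v]. /b/ is a stop between vowels /o/ and /i/, so it spirantizes to the fricative [v]. /hudaadeiboobiexo/ → huzaazeivooviexo.
Rule 4 (final vowel raising): /o/ is a mid vowel in word-final position, so it raises to [u]. /huzaazeivooviexo/ → huzaazeivooviexu.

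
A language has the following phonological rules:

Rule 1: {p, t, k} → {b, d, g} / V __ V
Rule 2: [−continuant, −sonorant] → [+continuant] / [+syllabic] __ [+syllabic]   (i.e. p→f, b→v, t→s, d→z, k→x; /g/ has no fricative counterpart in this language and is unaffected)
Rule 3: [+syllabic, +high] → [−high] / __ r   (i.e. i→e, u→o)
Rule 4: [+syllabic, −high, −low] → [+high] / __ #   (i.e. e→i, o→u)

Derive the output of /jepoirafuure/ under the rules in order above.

Rule 1 (intervocalic voicing): /p/ is a voiceless stop between vowels /e/ and /o/, so it voices to [b]. /jepoirafuure/ → jeboirafuure.
Rule 2 (intervocalic spirantization): /b/ is a stop between vowels /e/ and /o/, so it spirantizes to the fricative [v]. /jeboirafuure/ → jevoirafuure.
Rule 3 (pre-rhotic lowering): /i/ is a high vowel immediately before /r/, so it lowers to [e]. /u/ is a high vowel immediately before /r/, so it lowers to [o]. /jevoirafuure/ → jevoerafuore.
Rule 4 (final vowel raising): /e/ is a mid vowel in word-final position, so it raises to [i]. /jevoerafuore/ → jevoerafuori.

jevoerafuori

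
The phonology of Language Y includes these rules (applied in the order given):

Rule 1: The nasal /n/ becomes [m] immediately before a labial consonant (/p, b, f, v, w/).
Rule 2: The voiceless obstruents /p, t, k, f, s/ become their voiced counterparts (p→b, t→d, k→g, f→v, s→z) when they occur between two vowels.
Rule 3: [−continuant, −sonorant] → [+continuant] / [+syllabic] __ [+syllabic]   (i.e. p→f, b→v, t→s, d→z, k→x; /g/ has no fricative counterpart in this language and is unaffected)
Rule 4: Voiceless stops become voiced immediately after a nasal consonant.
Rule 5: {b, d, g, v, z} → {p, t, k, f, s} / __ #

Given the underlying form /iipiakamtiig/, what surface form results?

iiviagamdiik

Rule 1 (nasal place assimilation): no segment meets the environment; /iipiakamtiig/ is unchanged.
Rule 2 (intervocalic voicing): /p/ is a voiceless obstruent between vowels /i/ and /i/, so it voices to [b]. /k/ is a voiceless obstruent between vowels /a/ and /a/, so it voices to [g]. /iipiakamtiig/ → iibiagamtiig.
Rule 3 (intervocalic spirantization): /b/ is a stop between vowels /i/ and /i/, so it spirantizes to the fricative [v]. /iibiagamtiig/ → iiviagamtiig.
Rule 4 (post-nasal voicing): /t/ is a voiceless stop immediately after the nasal /m/, so it voices to [d]. /iiviagamtiig/ → iiviagamdiig.
Rule 5 (final devoicing): /g/ is a voiced obstruent in word-final position, so it devoices to [k]. /iiviagamdiig/ → iiviagamdiik.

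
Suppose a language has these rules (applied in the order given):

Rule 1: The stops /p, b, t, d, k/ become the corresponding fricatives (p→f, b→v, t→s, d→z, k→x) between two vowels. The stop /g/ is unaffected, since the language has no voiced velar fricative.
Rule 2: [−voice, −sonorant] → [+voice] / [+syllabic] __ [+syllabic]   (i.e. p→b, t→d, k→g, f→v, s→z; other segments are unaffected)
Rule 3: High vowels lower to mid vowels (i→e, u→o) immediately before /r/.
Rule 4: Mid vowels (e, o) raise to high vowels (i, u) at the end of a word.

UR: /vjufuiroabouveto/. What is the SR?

vjuvueroavouvezu

Rule 1 (intervocalic spirantization): /b/ is a stop between vowels /a/ and /o/, so it spirantizes to the fricative [v]. /t/ is a stop between vowels /e/ and /o/, so it spirantizes to the fricative [s]. /vjufuiroabouveto/ → vjufuiroavouveso.
Rule 2 (intervocalic voicing): /f/ is a voiceless obstruent between vowels /u/ and /u/, so it voices to [v]. /s/ is a voiceless obstruent between vowels /e/ and /o/, so it voices to [z]. /vjufuiroavouveso/ → vjuvuiroavouvezo.
Rule 3 (pre-rhotic lowering): /i/ is a high vowel immediately before /r/, so it lowers to [e]. /vjuvuiroavouvezo/ → vjuvueroavouvezo.
Rule 4 (final vowel raising): /o/ is a mid vowel in word-final position, so it raises to [u]. /vjuvueroavouvezo/ → vjuvueroavouvezu.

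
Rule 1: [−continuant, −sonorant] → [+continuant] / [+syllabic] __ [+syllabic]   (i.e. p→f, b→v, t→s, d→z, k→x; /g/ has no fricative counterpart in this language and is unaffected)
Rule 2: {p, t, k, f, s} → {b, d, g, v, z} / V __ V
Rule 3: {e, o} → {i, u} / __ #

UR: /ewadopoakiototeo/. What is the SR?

ewazovoaxiozozeu

Rule 1 (intervocalic spirantization): /d/ is a stop between vowels /a/ and /o/, so it spirantizes to the fricative [z]. /p/ is a stop between vowels /o/ and /o/, so it spirantizes to the fricative [f]. /k/ is a stop between vowels /a/ and /i/, so it spirantizes to the fricative [x]. /t/ is a stop between vowels /o/ and /o/, so it spirantizes to the fricative [s]. /t/ is a stop between vowels /o/ and /e/, so it spirantizes to the fricative [s]. /ewadopoakiototeo/ → ewazofoaxiososeo.
Rule 2 (intervocalic voicing): /f/ is a voiceless obstruent between vowels /o/ and /o/, so it voices to [v]. /s/ is a voiceless obstruent between vowels /o/ and /o/, so it voices to [z]. /s/ is a voiceless obstruent between vowels /o/ and /e/, so it voices to [z]. /ewazofoaxiososeo/ → ewazovoaxiozozeo.
Rule 3 (final vowel raising): /o/ is a mid vowel in word-final position, so it raises to [u]. /ewazovoaxiozozeo/ → ewazovoaxiozozeu.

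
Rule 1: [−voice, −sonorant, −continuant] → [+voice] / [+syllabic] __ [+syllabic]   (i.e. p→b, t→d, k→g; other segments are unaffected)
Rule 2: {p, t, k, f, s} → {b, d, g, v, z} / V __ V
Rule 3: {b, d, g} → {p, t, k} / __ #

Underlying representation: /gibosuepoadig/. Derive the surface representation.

Rule 1 (intervocalic voicing): /p/ is a voiceless stop between vowels /e/ and /o/, so it voices to [b]. /gibosuepoadig/ → gibosueboadig.
Rule 2 (intervocalic voicing): /s/ is a voiceless obstruent between vowels /o/ and /u/, so it voices to [z]. /gibosueboadig/ → gibozueboadig.
Rule 3 (final devoicing): /g/ is a voiced stop in word-final position, so it devoices to [k]. /gibozueboadig/ → gibozueboadik.

gibozueboadik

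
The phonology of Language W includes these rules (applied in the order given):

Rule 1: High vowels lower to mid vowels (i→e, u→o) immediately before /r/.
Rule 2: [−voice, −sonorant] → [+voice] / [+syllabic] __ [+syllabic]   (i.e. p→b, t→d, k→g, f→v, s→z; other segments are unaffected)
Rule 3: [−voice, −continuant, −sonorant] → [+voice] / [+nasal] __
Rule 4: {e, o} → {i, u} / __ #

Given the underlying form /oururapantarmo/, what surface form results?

oororabandarmu

Rule 1 (pre-rhotic lowering): /u/ is a high vowel immediately before /r/, so it lowers to [o]. /u/ is a high vowel immediately before /r/, so it lowers to [o]. /oururapantarmo/ → oororapantarmo.
Rule 2 (intervocalic voicing): /p/ is a voiceless obstruent between vowels /a/ and /a/, so it voices to [b]. /oororapantarmo/ → oororabantarmo.
Rule 3 (post-nasal voicing): /t/ is a voiceless stop immediately after the nasal /n/, so it voices to [d]. /oororabantarmo/ → oororabandarmo.
Rule 4 (final vowel raising): /o/ is a mid vowel in word-final position, so it raises to [u]. /oororabandarmo/ → oororabandarmu.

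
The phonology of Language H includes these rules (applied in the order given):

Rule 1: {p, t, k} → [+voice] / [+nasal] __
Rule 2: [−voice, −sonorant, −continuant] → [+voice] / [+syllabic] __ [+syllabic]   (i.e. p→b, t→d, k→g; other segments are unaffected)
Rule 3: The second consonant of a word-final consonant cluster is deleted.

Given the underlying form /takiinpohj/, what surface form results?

tagiinboh

Rule 1 (post-nasal voicing): /p/ is a voiceless stop immediately after the nasal /n/, so it voices to [b]. /takiinpohj/ → takiinbohj.
Rule 2 (intervocalic voicing): /k/ is a voiceless stop between vowels /a/ and /i/, so it voices to [g]. /takiinbohj/ → tagiinbohj.
Rule 3 (final cluster simplification): /j/ is the second consonant of a word-final cluster /hj/, so it deletes. /tagiinbohj/ → tagiinboh.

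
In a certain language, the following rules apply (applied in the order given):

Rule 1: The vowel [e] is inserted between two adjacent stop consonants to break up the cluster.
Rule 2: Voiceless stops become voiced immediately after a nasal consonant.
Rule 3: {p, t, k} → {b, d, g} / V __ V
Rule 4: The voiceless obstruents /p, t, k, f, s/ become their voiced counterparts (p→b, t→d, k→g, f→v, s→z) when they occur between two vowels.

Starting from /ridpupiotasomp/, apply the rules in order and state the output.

ridebubiodazomb

Rule 1 (stop-cluster e-epenthesis): /d/ and /p/ form a stop–stop cluster, so [e] is inserted between them. /ridpupiotasomp/ → ridepupiotasomp.
Rule 2 (post-nasal voicing): /p/ is a voiceless stop immediately after the nasal /m/, so it voices to [b]. /ridepupiotasomp/ → ridepupiotasomb.
Rule 3 (intervocalic voicing): /p/ is a voiceless stop between vowels /e/ and /u/, so it voices to [b]. /p/ is a voiceless stop between vowels /u/ and /i/, so it voices to [b]. /t/ is a voiceless stop between vowels /o/ and /a/, so it voices to [d]. /ridepupiotasomb/ → ridebubiodasomb.
Rule 4 (intervocalic voicing): /s/ is a voiceless obstruent between vowels /a/ and /o/, so it voices to [z]. /ridebubiodasomb/ → ridebubiodazomb.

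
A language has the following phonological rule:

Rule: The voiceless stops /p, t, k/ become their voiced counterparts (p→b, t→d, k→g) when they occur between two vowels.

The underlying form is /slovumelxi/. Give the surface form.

slovumelxi

No segment of /slovumelxi/ meets the structural description of the rule, so the form surfaces unchanged.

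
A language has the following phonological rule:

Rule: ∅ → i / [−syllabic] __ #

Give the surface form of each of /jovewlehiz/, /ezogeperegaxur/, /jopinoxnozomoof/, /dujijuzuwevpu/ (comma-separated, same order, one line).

/jovewlehiz/: the form ends in the consonant /z/, so [i] is inserted word-finally. → [jovewlehizi].
/ezogeperegaxur/: the form ends in the consonant /r/, so [i] is inserted word-finally. → [ezogeperegaxuri].
/jopinoxnozomoof/: the form ends in the consonant /f/, so [i] is inserted word-finally. → [jopinoxnozomoofi].
/dujijuzuwevpu/: the rule's environment is not met; surfaces unchanged as [dujijuzuwevpu].

jovewlehizi, ezogeperegaxuri, jopinoxnozomoofi, dujijuzuwevpu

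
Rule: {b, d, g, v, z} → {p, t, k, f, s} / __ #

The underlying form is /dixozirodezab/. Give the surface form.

/b/ is a voiced obstruent in word-final position, so it devoices to [p].
The other instances of /d/, /z/ do not occur in the required environment and remain unchanged.
Surface form: [dixozirodezap].

dixozirodezap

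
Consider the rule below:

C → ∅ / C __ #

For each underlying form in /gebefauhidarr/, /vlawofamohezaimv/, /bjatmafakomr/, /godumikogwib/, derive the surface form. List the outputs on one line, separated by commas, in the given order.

/gebefauhidarr/: /r/ is the second consonant of a word-final cluster /rr/, so it deletes. → [gebefauhidar].
/vlawofamohezaimv/: /v/ is the second consonant of a word-final cluster /mv/, so it deletes. → [vlawofamohezaim].
/bjatmafakomr/: /r/ is the second consonant of a word-final cluster /mr/, so it deletes. → [bjatmafakom].
/godumikogwib/: the rule's environment is not met; surfaces unchanged as [godumikogwib].

gebefauhidar, vlawofamohezaim, bjatmafakom, godumikogwib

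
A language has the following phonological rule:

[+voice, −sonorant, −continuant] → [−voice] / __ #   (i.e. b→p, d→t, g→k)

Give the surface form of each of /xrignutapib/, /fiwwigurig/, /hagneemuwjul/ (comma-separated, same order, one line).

/xrignutapib/: /b/ is a voiced stop in word-final position, so it devoices to [p]. → [xrignutapip].
/fiwwigurig/: /g/ is a voiced stop in word-final position, so it devoices to [k]. → [fiwwigurik].
/hagneemuwjul/: the rule's environment is not met; surfaces unchanged as [hagneemuwjul].

xrignutapip, fiwwigurik, hagneemuwjul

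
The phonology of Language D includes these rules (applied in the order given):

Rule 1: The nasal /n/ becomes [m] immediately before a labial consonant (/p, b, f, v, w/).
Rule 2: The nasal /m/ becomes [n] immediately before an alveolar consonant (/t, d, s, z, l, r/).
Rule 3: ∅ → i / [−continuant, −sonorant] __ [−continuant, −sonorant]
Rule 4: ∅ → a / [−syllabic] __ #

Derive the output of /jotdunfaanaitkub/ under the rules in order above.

Rule 1 (nasal place assimilation): /n/ precedes the labial consonant /f/, so it assimilates in place to [m]. /jotdunfaanaitkub/ → jotdumfaanaitkub.
Rule 2 (nasal place assimilation): no segment meets the environment; /jotdumfaanaitkub/ is unchanged.
Rule 3 (stop-cluster i-epenthesis): /t/ and /d/ form a stop–stop cluster, so [i] is inserted between them. /t/ and /k/ form a stop–stop cluster, so [i] is inserted between them. /jotdumfaanaitkub/ → jotidumfaanaitikub.
Rule 4 (final a-epenthesis): the form ends in the consonant /b/, so [a] is inserted word-finally. /jotidumfaanaitikub/ → jotidumfaanaitikuba.

jotidumfaanaitikuba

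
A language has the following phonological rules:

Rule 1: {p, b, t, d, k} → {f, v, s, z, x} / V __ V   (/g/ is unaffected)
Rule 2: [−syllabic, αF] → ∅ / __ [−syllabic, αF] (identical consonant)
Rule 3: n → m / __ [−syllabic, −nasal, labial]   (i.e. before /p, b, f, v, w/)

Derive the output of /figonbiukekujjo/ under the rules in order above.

Rule 1 (intervocalic spirantization): /k/ is a stop between vowels /u/ and /e/, so it spirantizes to the fricative [x]. /k/ is a stop between vowels /e/ and /u/, so it spirantizes to the fricative [x]. /figonbiukekujjo/ → figonbiuxexujjo.
Rule 2 (degemination): /jj/ is a geminate; the first /j/ deletes. /figonbiuxexujjo/ → figonbiuxexujo.
Rule 3 (nasal place assimilation): /n/ precedes the labial consonant /b/, so it assimilates in place to [m]. /figonbiuxexujo/ → figombiuxexujo.

figombiuxexujo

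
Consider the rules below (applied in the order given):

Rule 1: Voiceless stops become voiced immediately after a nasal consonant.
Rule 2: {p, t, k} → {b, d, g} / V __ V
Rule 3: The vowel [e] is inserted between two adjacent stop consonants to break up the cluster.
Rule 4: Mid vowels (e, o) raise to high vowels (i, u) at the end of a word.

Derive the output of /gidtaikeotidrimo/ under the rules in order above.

Rule 1 (post-nasal voicing): no segment meets the environment; /gidtaikeotidrimo/ is unchanged.
Rule 2 (intervocalic voicing): /k/ is a voiceless stop between vowels /i/ and /e/, so it voices to [g]. /t/ is a voiceless stop between vowels /o/ and /i/, so it voices to [d]. /gidtaikeotidrimo/ → gidtaigeodidrimo.
Rule 3 (stop-cluster e-epenthesis): /d/ and /t/ form a stop–stop cluster, so [e] is inserted between them. /gidtaigeodidrimo/ → gidetaigeodidrimo.
Rule 4 (final vowel raising): /o/ is a mid vowel in word-final position, so it raises to [u]. /gidetaigeodidrimo/ → gidetaigeodidrimu.

gidetaigeodidrimu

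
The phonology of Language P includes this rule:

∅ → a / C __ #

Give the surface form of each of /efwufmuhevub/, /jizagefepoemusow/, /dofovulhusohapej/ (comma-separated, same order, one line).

/efwufmuhevub/: the form ends in the consonant /b/, so [a] is inserted word-finally. → [efwufmuhevuba].
/jizagefepoemusow/: the form ends in the consonant /w/, so [a] is inserted word-finally. → [jizagefepoemusowa].
/dofovulhusohapej/: the form ends in the consonant /j/, so [a] is inserted word-finally. → [dofovulhusohapeja].

efwufmuhevuba, jizagefepoemusowa, dofovulhusohapeja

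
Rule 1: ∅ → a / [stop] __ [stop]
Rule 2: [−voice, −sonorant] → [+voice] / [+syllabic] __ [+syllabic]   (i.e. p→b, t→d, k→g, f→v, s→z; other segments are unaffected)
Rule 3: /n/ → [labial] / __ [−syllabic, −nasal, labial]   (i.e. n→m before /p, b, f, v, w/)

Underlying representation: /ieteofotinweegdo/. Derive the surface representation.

Rule 1 (stop-cluster a-epenthesis): /g/ and /d/ form a stop–stop cluster, so [a] is inserted between them. /ieteofotinweegdo/ → ieteofotinweegado.
Rule 2 (intervocalic voicing): /t/ is a voiceless obstruent between vowels /e/ and /e/, so it voices to [d]. /f/ is a voiceless obstruent between vowels /o/ and /o/, so it voices to [v]. /t/ is a voiceless obstruent between vowels /o/ and /i/, so it voices to [d]. /ieteofotinweegado/ → iedeovodinweegado.
Rule 3 (nasal place assimilation): /n/ precedes the labial consonant /w/, so it assimilates in place to [m]. /iedeovodinweegado/ → iedeovodimweegado.

iedeovodimweegado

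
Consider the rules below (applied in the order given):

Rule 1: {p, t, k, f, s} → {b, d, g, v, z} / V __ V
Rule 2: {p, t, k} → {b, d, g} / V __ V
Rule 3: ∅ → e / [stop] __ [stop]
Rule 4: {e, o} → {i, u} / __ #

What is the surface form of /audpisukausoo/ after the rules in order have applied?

audepizugauzou

Rule 1 (intervocalic voicing): /s/ is a voiceless obstruent between vowels /i/ and /u/, so it voices to [z]. /k/ is a voiceless obstruent between vowels /u/ and /a/, so it voices to [g]. /s/ is a voiceless obstruent between vowels /u/ and /o/, so it voices to [z]. /audpisukausoo/ → audpizugauzoo.
Rule 2 (intervocalic voicing): no segment meets the environment; /audpizugauzoo/ is unchanged.
Rule 3 (stop-cluster e-epenthesis): /d/ and /p/ form a stop–stop cluster, so [e] is inserted between them. /audpizugauzoo/ → audepizugauzoo.
Rule 4 (final vowel raising): /o/ is a mid vowel in word-final position, so it raises to [u]. /audepizugauzoo/ → audepizugauzou.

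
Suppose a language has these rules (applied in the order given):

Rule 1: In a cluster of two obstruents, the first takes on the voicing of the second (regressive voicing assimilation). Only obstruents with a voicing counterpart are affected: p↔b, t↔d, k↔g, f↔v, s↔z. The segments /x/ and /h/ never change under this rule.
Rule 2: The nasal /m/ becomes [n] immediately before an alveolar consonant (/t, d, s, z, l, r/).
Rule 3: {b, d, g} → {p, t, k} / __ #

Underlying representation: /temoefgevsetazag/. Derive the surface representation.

Rule 1 (regressive voicing assimilation): /f/ precedes the voiced obstruent /g/, so it voices to [v] by assimilation. /v/ precedes the voiceless obstruent /s/, so it devoices to [f] by assimilation. /temoefgevsetazag/ → temoevgefsetazag.
Rule 2 (nasal place assimilation): no segment meets the environment; /temoevgefsetazag/ is unchanged.
Rule 3 (final devoicing): /g/ is a voiced stop in word-final position, so it devoices to [k]. /temoevgefsetazag/ → temoevgefsetazak.

temoevgefsetazak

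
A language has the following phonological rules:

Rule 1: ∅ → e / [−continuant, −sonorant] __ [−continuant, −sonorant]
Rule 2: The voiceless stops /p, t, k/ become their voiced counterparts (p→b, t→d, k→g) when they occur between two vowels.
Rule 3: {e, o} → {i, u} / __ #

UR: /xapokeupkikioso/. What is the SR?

xabogeubegigiosu

Rule 1 (stop-cluster e-epenthesis): /p/ and /k/ form a stop–stop cluster, so [e] is inserted between them. /xapokeupkikioso/ → xapokeupekikioso.
Rule 2 (intervocalic voicing): /p/ is a voiceless stop between vowels /a/ and /o/, so it voices to [b]. /k/ is a voiceless stop between vowels /o/ and /e/, so it voices to [g]. /p/ is a voiceless stop between vowels /u/ and /e/, so it voices to [b]. /k/ is a voiceless stop between vowels /e/ and /i/, so it voices to [g]. /k/ is a voiceless stop between vowels /i/ and /i/, so it voices to [g]. /xapokeupekikioso/ → xabogeubegigioso.
Rule 3 (final vowel raising): /o/ is a mid vowel in word-final position, so it raises to [u]. /xabogeubegigioso/ → xabogeubegigiosu.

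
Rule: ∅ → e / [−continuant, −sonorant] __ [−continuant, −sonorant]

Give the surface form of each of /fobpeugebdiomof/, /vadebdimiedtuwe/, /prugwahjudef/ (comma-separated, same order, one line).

/fobpeugebdiomof/: /b/ and /p/ form a stop–stop cluster, so [e] is inserted between them. /b/ and /d/ form a stop–stop cluster, so [e] is inserted between them. → [fobepeugebediomof].
/vadebdimiedtuwe/: /b/ and /d/ form a stop–stop cluster, so [e] is inserted between them. /d/ and /t/ form a stop–stop cluster, so [e] is inserted between them. → [vadebedimiedetuwe].
/prugwahjudef/: the rule's environment is not met; surfaces unchanged as [prugwahjudef].

fobepeugebediomof, vadebedimiedetuwe, prugwahjudef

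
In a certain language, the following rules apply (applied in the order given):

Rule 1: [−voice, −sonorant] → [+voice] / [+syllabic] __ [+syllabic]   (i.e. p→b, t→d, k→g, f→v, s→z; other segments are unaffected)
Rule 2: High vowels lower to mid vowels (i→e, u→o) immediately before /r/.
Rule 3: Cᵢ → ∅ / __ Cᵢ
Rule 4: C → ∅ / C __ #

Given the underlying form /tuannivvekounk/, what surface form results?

tuanivegoun

Rule 1 (intervocalic voicing): /k/ is a voiceless obstruent between vowels /e/ and /o/, so it voices to [g]. /tuannivvekounk/ → tuannivvegounk.
Rule 2 (pre-rhotic lowering): no segment meets the environment; /tuannivvegounk/ is unchanged.
Rule 3 (degemination): /nn/ is a geminate; the first /n/ deletes. /vv/ is a geminate; the first /v/ deletes. /tuannivvegounk/ → tuanivegounk.
Rule 4 (final cluster simplification): /k/ is the second consonant of a word-final cluster /nk/, so it deletes. /tuanivegounk/ → tuanivegoun.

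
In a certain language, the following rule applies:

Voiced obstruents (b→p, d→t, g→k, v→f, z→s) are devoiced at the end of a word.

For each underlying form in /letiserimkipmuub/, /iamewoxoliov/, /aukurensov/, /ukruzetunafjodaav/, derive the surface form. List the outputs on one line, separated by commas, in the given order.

letiserimkipmuup, iamewoxoliof, aukurensof, ukruzetunafjodaaf

/letiserimkipmuub/: /b/ is a voiced obstruent in word-final position, so it devoices to [p]. → [letiserimkipmuup].
/iamewoxoliov/: /v/ is a voiced obstruent in word-final position, so it devoices to [f]. → [iamewoxoliof].
/aukurensov/: /v/ is a voiced obstruent in word-final position, so it devoices to [f]. → [aukurensof].
/ukruzetunafjodaav/: /v/ is a voiced obstruent in word-final position, so it devoices to [f]. → [ukruzetunafjodaaf].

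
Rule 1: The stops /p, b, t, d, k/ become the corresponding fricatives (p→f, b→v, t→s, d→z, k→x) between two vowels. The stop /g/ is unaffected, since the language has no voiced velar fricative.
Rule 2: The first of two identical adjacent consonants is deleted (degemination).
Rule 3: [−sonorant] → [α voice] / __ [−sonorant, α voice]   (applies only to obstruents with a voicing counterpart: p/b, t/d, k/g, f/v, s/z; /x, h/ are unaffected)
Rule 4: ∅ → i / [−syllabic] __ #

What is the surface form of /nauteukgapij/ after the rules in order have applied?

nauseuggafiji

Rule 1 (intervocalic spirantization): /t/ is a stop between vowels /u/ and /e/, so it spirantizes to the fricative [s]. /p/ is a stop between vowels /a/ and /i/, so it spirantizes to the fricative [f]. /nauteukgapij/ → nauseukgafij.
Rule 2 (degemination): no segment meets the environment; /nauseukgafij/ is unchanged.
Rule 3 (regressive voicing assimilation): /k/ precedes the voiced obstruent /g/, so it voices to [g] by assimilation. /nauseukgafij/ → nauseuggafij.
Rule 4 (final i-epenthesis): the form ends in the consonant /j/, so [i] is inserted word-finally. /nauseuggafij/ → nauseuggafiji.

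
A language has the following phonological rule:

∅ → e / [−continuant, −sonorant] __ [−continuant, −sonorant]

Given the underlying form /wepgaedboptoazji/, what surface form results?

wepegaedebopetoazji

/p/ and /g/ form a stop–stop cluster, so [e] is inserted between them.
/d/ and /b/ form a stop–stop cluster, so [e] is inserted between them.
/p/ and /t/ form a stop–stop cluster, so [e] is inserted between them.
Surface form: [wepegaedebopetoazji].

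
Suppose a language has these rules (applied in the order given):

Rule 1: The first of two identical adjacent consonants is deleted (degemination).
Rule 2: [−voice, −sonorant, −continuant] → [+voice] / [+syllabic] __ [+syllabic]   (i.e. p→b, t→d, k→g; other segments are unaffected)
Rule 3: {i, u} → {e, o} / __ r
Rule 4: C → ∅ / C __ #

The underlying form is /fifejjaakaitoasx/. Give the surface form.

Rule 1 (degemination): /jj/ is a geminate; the first /j/ deletes. /fifejjaakaitoasx/ → fifejaakaitoasx.
Rule 2 (intervocalic voicing): /k/ is a voiceless stop between vowels /a/ and /a/, so it voices to [g]. /t/ is a voiceless stop between vowels /i/ and /o/, so it voices to [d]. /fifejaakaitoasx/ → fifejaagaidoasx.
Rule 3 (pre-rhotic lowering): no segment meets the environment; /fifejaagaidoasx/ is unchanged.
Rule 4 (final cluster simplification): /x/ is the second consonant of a word-final cluster /sx/, so it deletes. /fifejaagaidoasx/ → fifejaagaidoas.

fifejaagaidoas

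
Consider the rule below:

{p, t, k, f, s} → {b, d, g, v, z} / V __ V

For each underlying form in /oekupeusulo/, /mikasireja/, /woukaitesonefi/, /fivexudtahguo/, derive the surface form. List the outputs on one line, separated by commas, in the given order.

/oekupeusulo/: /k/ is a voiceless obstruent between vowels /e/ and /u/, so it voices to [g]. /p/ is a voiceless obstruent between vowels /u/ and /e/, so it voices to [b]. /s/ is a voiceless obstruent between vowels /u/ and /u/, so it voices to [z]. → [oegubeuzulo].
/mikasireja/: /k/ is a voiceless obstruent between vowels /i/ and /a/, so it voices to [g]. /s/ is a voiceless obstruent between vowels /a/ and /i/, so it voices to [z]. → [migazireja].
/woukaitesonefi/: /k/ is a voiceless obstruent between vowels /u/ and /a/, so it voices to [g]. /t/ is a voiceless obstruent between vowels /i/ and /e/, so it voices to [d]. /s/ is a voiceless obstruent between vowels /e/ and /o/, so it voices to [z]. /f/ is a voiceless obstruent between vowels /e/ and /i/, so it voices to [v]. → [wougaidezonevi].
/fivexudtahguo/: the rule's environment is not met; surfaces unchanged as [fivexudtahguo].

oegubeuzulo, migazireja, wougaidezonevi, fivexudtahguo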